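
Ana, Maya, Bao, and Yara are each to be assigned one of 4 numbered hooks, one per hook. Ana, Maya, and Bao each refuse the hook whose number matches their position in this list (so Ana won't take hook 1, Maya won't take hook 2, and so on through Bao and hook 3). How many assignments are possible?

Let Aᵢ (for i ∈ {1, 2, 3}) be the placements that put person i in their forbidden hook. Any j of these fix j positions, leaving (4−j)! ways to fill the rest, and there are C(3,j) ways to pick which j.
By inclusion–exclusion, the number of valid placements is Σ_{j=0}^{3} (−1)^j C(3,j)·(4−j)!.
Computing: 24 − 18 + 6 − 1 = 11.

11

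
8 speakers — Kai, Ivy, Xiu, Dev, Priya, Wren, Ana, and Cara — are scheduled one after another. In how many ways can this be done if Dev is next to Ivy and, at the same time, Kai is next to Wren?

Treat {Dev,Ivy} as one block (2 orders) and {Kai,Wren} as another (2 orders).
That leaves 6 units to arrange: 2 × 2 × 6! = 4 × 720 = 2880.

2880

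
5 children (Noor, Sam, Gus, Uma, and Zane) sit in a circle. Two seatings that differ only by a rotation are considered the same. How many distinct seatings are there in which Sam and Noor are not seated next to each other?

12

Without the restriction there are (4)! = 24 seatings.
Those with Sam next to Noor: fuse the pair into one unit and seat 4 units around a circle — 2·(3)! = 12.
Subtracting, 24 − 12 = 12.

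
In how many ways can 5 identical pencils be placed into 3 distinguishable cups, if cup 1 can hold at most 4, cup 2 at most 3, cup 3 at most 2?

11

Ignoring the caps, the number of non-negative solutions to x_1+…+x_3 = 5 is C(7,2) = 21.
Subtract solutions that violate a single cap (substitute x_i' = x_i − (cap_i+1)): x_1 ≥ 5 gives C(2,2) = 1; x_2 ≥ 4 gives C(3,2) = 3; x_3 ≥ 3 gives C(4,2) = 6. Together 10.
No two caps can be exceeded simultaneously, so the pair terms are all 0.
By inclusion–exclusion the count is 21 − 10 + 0 = 11.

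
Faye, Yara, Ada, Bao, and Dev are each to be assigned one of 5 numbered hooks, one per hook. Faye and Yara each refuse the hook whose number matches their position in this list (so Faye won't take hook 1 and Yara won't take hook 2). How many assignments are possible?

78

Let Aᵢ (for i ∈ {1, 2}) be the placements that put person i in their forbidden hook. Any j of these fix j positions, leaving (5−j)! ways to fill the rest, and there are C(2,j) ways to pick which j.
By inclusion–exclusion, the number of valid placements is Σ_{j=0}^{2} (−1)^j C(2,j)·(5−j)!.
Computing: 120 − 48 + 6 = 78.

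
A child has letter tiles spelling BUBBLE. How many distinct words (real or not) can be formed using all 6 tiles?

Letter multiplicities in BUBBLE: B×3, E×1, L×1, U×1.
The number of distinct arrangements is 6!/(3!) = 720/6 = 120.

120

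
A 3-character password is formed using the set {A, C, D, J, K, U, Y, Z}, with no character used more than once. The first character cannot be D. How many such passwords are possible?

294

The first character has 8−1 = 7 choices (anything except D).
The remaining 2 characters are filled from the other 7 symbols without repetition: 7 × 6 = 42.
Total: 7 × 42 = 294.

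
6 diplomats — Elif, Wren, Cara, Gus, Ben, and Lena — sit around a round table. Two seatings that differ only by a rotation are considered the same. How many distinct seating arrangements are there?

Fix one person's seat to break rotational symmetry; the remaining 5 people can be arranged in (5)! = 120 ways.

120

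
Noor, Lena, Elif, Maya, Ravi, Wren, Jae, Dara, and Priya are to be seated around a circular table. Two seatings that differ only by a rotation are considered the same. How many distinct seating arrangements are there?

Fix one person's seat to break rotational symmetry; the remaining 8 people can be arranged in (8)! = 40320 ways.

40320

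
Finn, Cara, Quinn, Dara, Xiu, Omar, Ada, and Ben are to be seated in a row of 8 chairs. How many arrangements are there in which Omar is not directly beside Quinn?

Of the 8! = 40320 arrangements, those with Omar and Quinn adjacent number 2 × 7! = 10080 (treat the pair as a block with 2 internal orders).
Complementary counting: 40320 − 10080 = 30240.

30240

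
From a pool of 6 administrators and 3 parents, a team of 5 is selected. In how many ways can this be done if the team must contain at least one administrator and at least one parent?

120

With no constraint there are C(9,5) = 126 possible selections.
Subtract selections that omit an entire group: no administrators → C(3,5) = 0; no parents → C(6,5) = 6.
Both groups omitted at once is impossible, so 126 − 6 = 120.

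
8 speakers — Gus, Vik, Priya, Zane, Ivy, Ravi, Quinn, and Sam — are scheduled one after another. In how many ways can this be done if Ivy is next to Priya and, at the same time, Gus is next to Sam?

Treat {Ivy,Priya} as one block (2 orders) and {Gus,Sam} as another (2 orders).
That leaves 6 units to arrange: 2 × 2 × 6! = 4 × 720 = 2880.

2880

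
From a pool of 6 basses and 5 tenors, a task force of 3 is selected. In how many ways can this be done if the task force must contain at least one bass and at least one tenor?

With no constraint there are C(11,3) = 165 possible selections.
Selections missing a whole group: no basses → C(5,3) = 10; no tenors → C(6,3) = 20.
Both groups omitted at once is impossible, so 165 − 30 = 135.

135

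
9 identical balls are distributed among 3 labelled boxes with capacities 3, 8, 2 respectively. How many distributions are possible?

11

Ignoring the caps, the number of non-negative solutions to x_1+…+x_3 = 9 is C(11,2) = 55.
Subtract solutions that violate a single cap (substitute x_i' = x_i − (cap_i+1)): x_1 ≥ 4 gives C(7,2) = 21; x_2 ≥ 9 gives C(2,2) = 1; x_3 ≥ 3 gives C(8,2) = 28. Together 50.
Add back pairs where two caps are both exceeded: 0 + 6 + 0 = 6.
By inclusion–exclusion the count is 55 − 50 + 6 = 11.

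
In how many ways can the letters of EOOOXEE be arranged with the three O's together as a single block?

20

Treat the 3 copies of O as a single block. The multiset to arrange is then {OOO, E, E, E, X}, 5 items in all.
That gives (5)!/(3!) = 20 arrangements.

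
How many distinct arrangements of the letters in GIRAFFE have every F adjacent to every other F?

720

Treat the 2 copies of F as a single block. The multiset to arrange is then {FF, A, E, G, I, R}, 6 items in all.
All 6 items are distinct, so there are (6)! = 720 arrangements.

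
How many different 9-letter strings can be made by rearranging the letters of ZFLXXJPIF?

90720

ZFLXXJPIF has 9 letters with F appearing twice and X appearing twice.
So there are 9! / (2!·2!) = 90720 distinguishable arrangements.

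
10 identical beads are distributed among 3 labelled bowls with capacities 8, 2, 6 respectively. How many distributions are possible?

Without the upper bounds there are C(12,2) = 66 ways to split 10 among 3 bowls.
Subtract solutions that violate a single cap (substitute x_i' = x_i − (cap_i+1)): x_1 ≥ 9 gives C(3,2) = 3; x_2 ≥ 3 gives C(9,2) = 36; x_3 ≥ 7 gives C(5,2) = 10. Together 49.
Add back pairs where two caps are both exceeded: 0 + 0 + 1 = 1.
By inclusion–exclusion the count is 66 − 49 + 1 = 18.

18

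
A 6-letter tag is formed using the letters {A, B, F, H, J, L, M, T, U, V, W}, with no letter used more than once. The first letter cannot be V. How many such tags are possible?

The first letter has 11−1 = 10 choices (anything except V).
The remaining 5 letters are filled from the other 10 symbols without repetition: 10 × 9 × 8 × 7 × 6 = 30240.
Total: 10 × 30240 = 302400.

302400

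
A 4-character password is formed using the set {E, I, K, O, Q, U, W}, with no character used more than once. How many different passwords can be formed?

Choose and order 4 of the 7 symbols: the first character has 7 options, the next 6, then 5, 4.
7 × 6 × 5 × 4 = 840.

840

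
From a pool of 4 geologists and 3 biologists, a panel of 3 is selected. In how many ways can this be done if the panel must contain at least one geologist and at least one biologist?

30

Unrestricted: C(7,3) = 35 ways to pick any 3 of the 7.
Selections missing a whole group: no geologists → C(3,3) = 1; no biologists → C(4,3) = 4.
Both groups omitted at once is impossible, so 35 − 5 = 30.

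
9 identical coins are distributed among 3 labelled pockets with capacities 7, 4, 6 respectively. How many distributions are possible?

By stars and bars, unrestricted non-negative solutions to x_1+…+x_3 = 9 number C(9+2,2) = 55.
Subtract solutions that violate a single cap (substitute x_i' = x_i − (cap_i+1)): x_1 ≥ 8 gives C(3,2) = 3; x_2 ≥ 5 gives C(6,2) = 15; x_3 ≥ 7 gives C(4,2) = 6. Together 24.
No two caps can be exceeded simultaneously, so the pair terms are all 0.
By inclusion–exclusion the count is 55 − 24 + 0 = 31.

31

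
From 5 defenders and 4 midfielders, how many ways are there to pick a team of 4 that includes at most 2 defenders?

Split by how many defenders are chosen (0 through 2).
Sum: C(5,0)·C(4,4) + C(5,1)·C(4,3) + C(5,2)·C(4,2) = 1 + 20 + 60 = 81.

81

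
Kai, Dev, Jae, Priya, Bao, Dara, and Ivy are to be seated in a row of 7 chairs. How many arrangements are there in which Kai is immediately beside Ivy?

Glue Kai and Ivy into one block (2 internal orders), leaving 6 units to arrange in a row.
That gives 2 × 6! = 2 × 720 = 1440.

1440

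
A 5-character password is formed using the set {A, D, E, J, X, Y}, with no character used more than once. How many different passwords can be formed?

720

This is a permutation of 5 out of 6: P(6,5) = 6!/1!.
That product is 6 × 5 × 4 × 3 × 2 = 720.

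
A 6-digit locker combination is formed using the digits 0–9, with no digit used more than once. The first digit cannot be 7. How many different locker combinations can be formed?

The first digit has 10−1 = 9 choices (anything except 7).
The remaining 5 digits are filled from the other 9 symbols without repetition: 9 × 8 × 7 × 6 × 5 = 15120.
Total: 9 × 15120 = 136080.

136080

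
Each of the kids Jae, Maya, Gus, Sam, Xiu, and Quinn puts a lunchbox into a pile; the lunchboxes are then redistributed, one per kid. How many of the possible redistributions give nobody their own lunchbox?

265

Let Aᵢ be the assignments in which kid i gets their own lunchbox. We want the size of the complement of A₁∪…∪A_6.
By inclusion–exclusion this is Σ_{j=0}^{6} (−1)^j C(6,j)·(6−j)!.
Computing: 720 − 720 + 360 − 120 + 30 − 6 + 1 = 265.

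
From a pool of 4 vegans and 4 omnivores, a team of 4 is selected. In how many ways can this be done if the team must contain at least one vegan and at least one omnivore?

68

Unrestricted: C(8,4) = 70 ways to pick any 4 of the 8.
Subtract selections that omit an entire group: no vegans → C(4,4) = 1; no omnivores → C(4,4) = 1.
Both groups omitted at once is impossible, so 70 − 2 = 68.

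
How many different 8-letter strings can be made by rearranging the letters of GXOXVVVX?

1120

The 8 letters of GXOXVVVX have repeats: V appearing 3 times and X appearing 3 times.
Dividing 8! = 40320 by 3!·3! = 36 for the repeated letters gives 1120.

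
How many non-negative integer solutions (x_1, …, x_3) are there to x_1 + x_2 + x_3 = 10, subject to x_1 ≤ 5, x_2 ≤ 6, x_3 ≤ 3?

By stars and bars, unrestricted non-negative solutions to x_1+…+x_3 = 10 number C(10+2,2) = 66.
Subtract solutions that violate a single cap (substitute x_i' = x_i − (cap_i+1)): x_1 ≥ 6 gives C(6,2) = 15; x_2 ≥ 7 gives C(5,2) = 10; x_3 ≥ 4 gives C(8,2) = 28. Together 53.
Add back pairs where two caps are both exceeded: 0 + 1 + 0 = 1.
By inclusion–exclusion the count is 66 − 53 + 1 = 14.

14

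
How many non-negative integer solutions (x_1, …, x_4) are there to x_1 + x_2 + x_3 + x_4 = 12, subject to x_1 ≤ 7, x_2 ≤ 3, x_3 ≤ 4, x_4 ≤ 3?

Without the upper bounds there are C(15,3) = 455 ways to split 12 among 4 variables.
Subtract solutions that violate a single cap (substitute x_i' = x_i − (cap_i+1)): x_1 ≥ 8 gives C(7,3) = 35; x_2 ≥ 4 gives C(11,3) = 165; x_3 ≥ 5 gives C(10,3) = 120; x_4 ≥ 4 gives C(11,3) = 165. Together 485.
Add back pairs where two caps are both exceeded: 1 + 0 + 1 + 20 + 35 + 20 = 77.
By inclusion–exclusion the count is 455 − 485 + 77 = 47.

47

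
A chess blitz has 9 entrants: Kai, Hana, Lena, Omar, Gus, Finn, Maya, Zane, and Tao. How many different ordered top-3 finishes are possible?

This is an ordered selection of 3 from 9: P(9,3).
That gives 9 × 8 × 7 = 504.

504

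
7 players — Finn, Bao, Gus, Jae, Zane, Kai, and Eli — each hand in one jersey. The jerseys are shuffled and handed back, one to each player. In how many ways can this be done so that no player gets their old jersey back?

Let Aᵢ be the assignments in which player i gets their old jersey. We want the size of the complement of A₁∪…∪A_7.
By inclusion–exclusion this is Σ_{j=0}^{7} (−1)^j C(7,j)·(7−j)!.
Computing: 5040 − 5040 + 2520 − 840 + 210 − 42 + 7 − 1 = 1854.

1854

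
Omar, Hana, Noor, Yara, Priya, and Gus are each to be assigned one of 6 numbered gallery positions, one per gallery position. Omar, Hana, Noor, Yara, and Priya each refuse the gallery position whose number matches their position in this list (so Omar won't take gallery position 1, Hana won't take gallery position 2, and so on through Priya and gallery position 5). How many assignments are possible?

Let Aᵢ (for 1 ≤ i ≤ 5) be the placements that put person i in their forbidden gallery position. Any j of these fix j positions, leaving (6−j)! ways to fill the rest, and there are C(5,j) ways to pick which j.
By inclusion–exclusion, the number of valid placements is Σ_{j=0}^{5} (−1)^j C(5,j)·(6−j)!.
Computing: 720 − 600 + 240 − 60 + 10 − 1 = 309.

309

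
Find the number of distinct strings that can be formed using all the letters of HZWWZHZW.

560

Letter multiplicities in HZWWZHZW: H×2, W×3, Z×3.
The number of distinct arrangements is 8!/(3!·3!·2!) = 40320/72 = 560.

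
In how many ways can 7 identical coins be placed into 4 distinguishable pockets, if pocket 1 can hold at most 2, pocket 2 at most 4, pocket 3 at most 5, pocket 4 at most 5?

By stars and bars, unrestricted non-negative solutions to x_1+…+x_4 = 7 number C(7+3,3) = 120.
Subtract solutions that violate a single cap (substitute x_i' = x_i − (cap_i+1)): x_1 ≥ 3 gives C(7,3) = 35; x_2 ≥ 5 gives C(5,3) = 10; x_3 ≥ 6 gives C(4,3) = 4; x_4 ≥ 6 gives C(4,3) = 4. Together 53.
No two caps can be exceeded simultaneously, so the pair terms are all 0.
By inclusion–exclusion the count is 120 − 53 + 0 = 67.

67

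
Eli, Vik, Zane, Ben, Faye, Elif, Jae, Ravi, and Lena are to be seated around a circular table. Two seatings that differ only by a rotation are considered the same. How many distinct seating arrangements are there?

Seat Eli anywhere (absorbing the rotational symmetry), then permute the other 8: (8)! = 40320.

40320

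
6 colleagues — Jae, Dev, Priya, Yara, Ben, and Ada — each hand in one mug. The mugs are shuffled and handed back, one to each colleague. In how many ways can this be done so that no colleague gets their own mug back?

265

Count assignments avoiding every fixed point. For any j of the 6 colleagues fixed to their own mug, the other 6−j can be arranged in (6−j)! ways.
By inclusion–exclusion this is Σ_{j=0}^{6} (−1)^j C(6,j)·(6−j)!.
Computing: 720 − 720 + 360 − 120 + 30 − 6 + 1 = 265.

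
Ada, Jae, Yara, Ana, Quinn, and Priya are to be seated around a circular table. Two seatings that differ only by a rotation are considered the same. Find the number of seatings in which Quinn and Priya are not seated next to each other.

Without the restriction there are (5)! = 120 seatings.
Those with Quinn next to Priya: fuse the pair into one unit and seat 5 units around a circle — 2·(4)! = 48.
Subtracting, 120 − 48 = 72.

72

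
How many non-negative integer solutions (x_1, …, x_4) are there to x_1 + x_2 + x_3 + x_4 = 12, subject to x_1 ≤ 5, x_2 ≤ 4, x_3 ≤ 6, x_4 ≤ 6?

By stars and bars, unrestricted non-negative solutions to x_1+…+x_4 = 12 number C(12+3,3) = 455.
Subtract solutions that violate a single cap (substitute x_i' = x_i − (cap_i+1)): x_1 ≥ 6 gives C(9,3) = 84; x_2 ≥ 5 gives C(10,3) = 120; x_3 ≥ 7 gives C(8,3) = 56; x_4 ≥ 7 gives C(8,3) = 56. Together 316.
Add back pairs where two caps are both exceeded: 4 + 0 + 0 + 1 + 1 + 0 = 6.
By inclusion–exclusion the count is 455 − 316 + 6 = 145.

145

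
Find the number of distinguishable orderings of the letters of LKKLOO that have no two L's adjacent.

Total arrangements of LKKLOO: 6!/(2!·2!·2!) = 90.
Arrangements with the L's together: treat LL as one letter, giving (5)!/(2!·2!) = 30.
Hence 90 − 30 = 60.

60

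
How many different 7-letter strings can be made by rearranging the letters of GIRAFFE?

Letter multiplicities in GIRAFFE: A×1, E×1, F×2, G×1, I×1, R×1.
Dividing 7! = 5040 by 2! = 2 for the repeated letters gives 2520.

2520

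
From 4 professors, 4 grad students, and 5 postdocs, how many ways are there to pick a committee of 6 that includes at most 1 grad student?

588

Split by how many grad students are chosen (0 through 1).
Sum: C(4,0)·C(9,6) + C(4,1)·C(9,5) = 84 + 504 = 588.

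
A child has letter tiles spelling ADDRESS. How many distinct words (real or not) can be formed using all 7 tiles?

ADDRESS has 7 letters with D appearing twice and S appearing twice.
So there are 7! / (2!·2!) = 1260 distinguishable arrangements.

1260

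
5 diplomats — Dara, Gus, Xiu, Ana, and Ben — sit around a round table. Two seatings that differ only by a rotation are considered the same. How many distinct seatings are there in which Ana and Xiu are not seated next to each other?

12

Without the restriction there are (4)! = 24 seatings.
Those with Ana next to Xiu: fuse the pair into one unit and seat 4 units around a circle — 2·(3)! = 12.
Subtracting, 24 − 12 = 12.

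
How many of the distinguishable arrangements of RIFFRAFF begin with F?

With the first slot taken by F, it remains to arrange the other 7 letters (RIFRAFF).
Those 7 letters have F appearing 3 times and R appearing twice, giving (7)!/(3!·2!) = 420.

420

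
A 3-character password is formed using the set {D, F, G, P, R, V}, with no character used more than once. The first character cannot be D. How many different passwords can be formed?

The first character has 6−1 = 5 choices (anything except D).
The remaining 2 characters are filled from the other 5 symbols without repetition: 5 × 4 = 20.
Total: 5 × 20 = 100.

100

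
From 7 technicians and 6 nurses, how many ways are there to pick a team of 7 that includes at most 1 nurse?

43

Split by how many nurses are chosen (0 through 1).
Sum: C(6,0)·C(7,7) + C(6,1)·C(7,6) = 1 + 42 = 43.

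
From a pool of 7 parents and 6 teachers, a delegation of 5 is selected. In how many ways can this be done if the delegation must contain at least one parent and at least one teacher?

1260

Total 5-person selections from all 13: C(13,5) = 1287.
Selections missing a whole group: no parents → C(6,5) = 6; no teachers → C(7,5) = 21.
Both groups omitted at once is impossible, so 1287 − 27 = 1260.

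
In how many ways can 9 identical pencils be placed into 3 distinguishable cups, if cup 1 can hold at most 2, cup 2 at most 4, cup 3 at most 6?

9

Ignoring the caps, the number of non-negative solutions to x_1+…+x_3 = 9 is C(11,2) = 55.
Subtract solutions that violate a single cap (substitute x_i' = x_i − (cap_i+1)): x_1 ≥ 3 gives C(8,2) = 28; x_2 ≥ 5 gives C(6,2) = 15; x_3 ≥ 7 gives C(4,2) = 6. Together 49.
Add back pairs where two caps are both exceeded: 3 + 0 + 0 = 3.
By inclusion–exclusion the count is 55 − 49 + 3 = 9.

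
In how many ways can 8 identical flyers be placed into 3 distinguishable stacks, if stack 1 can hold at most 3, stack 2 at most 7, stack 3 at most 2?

11

By stars and bars, unrestricted non-negative solutions to x_1+…+x_3 = 8 number C(8+2,2) = 45.
Subtract solutions that violate a single cap (substitute x_i' = x_i − (cap_i+1)): x_1 ≥ 4 gives C(6,2) = 15; x_2 ≥ 8 gives C(2,2) = 1; x_3 ≥ 3 gives C(7,2) = 21. Together 37.
Add back pairs where two caps are both exceeded: 0 + 3 + 0 = 3.
By inclusion–exclusion the count is 45 − 37 + 3 = 11.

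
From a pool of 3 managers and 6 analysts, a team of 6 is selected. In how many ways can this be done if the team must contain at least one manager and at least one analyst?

Unrestricted: C(9,6) = 84 ways to pick any 6 of the 9.
Selections missing a whole group: no managers → C(6,6) = 1; no analysts → C(3,6) = 0.
Both groups omitted at once is impossible, so 84 − 1 = 83.

83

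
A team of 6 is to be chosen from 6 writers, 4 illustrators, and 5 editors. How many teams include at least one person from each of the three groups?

Total 6-person selections from all 15: C(15,6) = 5005.
Subtract selections that omit an entire group: no writers → C(9,6) = 84; no illustrators → C(11,6) = 462; no editors → C(10,6) = 210.
Add back selections omitting two groups (i.e. drawn from a single group): C(6,6) + C(4,6) + C(5,6) = 1.
By inclusion–exclusion: 5005 − 756 + 1 = 4250.

4250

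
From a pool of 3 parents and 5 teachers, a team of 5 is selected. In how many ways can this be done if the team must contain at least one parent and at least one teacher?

55

Unrestricted: C(8,5) = 56 ways to pick any 5 of the 8.
Subtract selections that omit an entire group: no parents → C(5,5) = 1; no teachers → C(3,5) = 0.
Both groups omitted at once is impossible, so 56 − 1 = 55.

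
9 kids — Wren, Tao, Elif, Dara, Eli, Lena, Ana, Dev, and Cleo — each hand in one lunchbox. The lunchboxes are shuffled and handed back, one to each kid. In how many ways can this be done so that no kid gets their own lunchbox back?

This is the derangement count D_9: permutations of 9 items with no fixed point.
By inclusion–exclusion this is Σ_{j=0}^{9} (−1)^j C(9,j)·(9−j)!.
Computing: 362880 − 362880 + 181440 − 60480 + 15120 − 3024 + 504 − 72 + 9 − 1 = 133496.

133496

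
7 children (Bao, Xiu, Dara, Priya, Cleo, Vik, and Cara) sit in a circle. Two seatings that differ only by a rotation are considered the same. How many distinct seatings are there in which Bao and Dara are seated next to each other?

240

Glue Bao and Dara into a block (2 internal orders). Seating 6 units around a circle gives (5)! arrangements.
So 2 × (5)! = 2 × 120 = 240.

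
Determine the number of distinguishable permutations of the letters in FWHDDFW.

630

Letter multiplicities in FWHDDFW: D×2, F×2, H×1, W×2.
The number of distinct arrangements is 7!/(2!·2!·2!) = 5040/8 = 630.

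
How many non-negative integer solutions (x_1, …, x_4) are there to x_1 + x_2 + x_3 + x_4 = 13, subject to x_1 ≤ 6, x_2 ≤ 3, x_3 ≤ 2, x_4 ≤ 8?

Ignoring the caps, the number of non-negative solutions to x_1+…+x_4 = 13 is C(16,3) = 560.
Subtract solutions that violate a single cap (substitute x_i' = x_i − (cap_i+1)): x_1 ≥ 7 gives C(9,3) = 84; x_2 ≥ 4 gives C(12,3) = 220; x_3 ≥ 3 gives C(13,3) = 286; x_4 ≥ 9 gives C(7,3) = 35. Together 625.
Add back pairs where two caps are both exceeded: 10 + 20 + 0 + 84 + 1 + 4 = 119.
By inclusion–exclusion the count is 560 − 625 + 119 = 54.

54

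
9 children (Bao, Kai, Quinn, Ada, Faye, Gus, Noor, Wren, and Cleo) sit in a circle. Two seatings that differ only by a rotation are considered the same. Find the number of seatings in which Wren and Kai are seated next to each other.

Treat {Wren, Kai} as one unit (2 internal orders) and seat the resulting 8 units around the table: (7)! circular arrangements.
So 2 × (7)! = 2 × 5040 = 10080.

10080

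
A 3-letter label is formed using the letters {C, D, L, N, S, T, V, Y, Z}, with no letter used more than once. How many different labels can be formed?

Choose and order 3 of the 9 symbols: the first letter has 9 options, the next 8, then 7.
That product is 9 × 8 × 7 = 504.

504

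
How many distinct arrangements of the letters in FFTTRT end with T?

30

With the last slot taken by T, it remains to arrange the other 5 letters (FFTRT).
Those 5 letters have F appearing twice and T appearing twice, giving (5)!/(2!·2!) = 30.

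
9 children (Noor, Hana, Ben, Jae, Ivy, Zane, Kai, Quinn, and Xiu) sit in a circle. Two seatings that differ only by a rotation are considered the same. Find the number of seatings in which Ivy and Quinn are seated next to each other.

Glue Ivy and Quinn into a block (2 internal orders). Seating 8 units around a circle gives (7)! arrangements.
So 2 × (7)! = 2 × 5040 = 10080.

10080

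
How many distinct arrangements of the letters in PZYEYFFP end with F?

With the last slot taken by F, it remains to arrange the other 7 letters (PZYEYFP).
Those 7 letters have P appearing twice and Y appearing twice, giving (7)!/(2!·2!) = 1260.

1260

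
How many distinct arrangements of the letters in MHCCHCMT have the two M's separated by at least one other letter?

Total arrangements of MHCCHCMT: 8!/(3!·2!·2!) = 1680.
If the two M's are adjacent, glue them into one block, leaving 7 items to arrange: (7)!/(3!·2!) = 420 ways.
Hence 1680 − 420 = 1260.

1260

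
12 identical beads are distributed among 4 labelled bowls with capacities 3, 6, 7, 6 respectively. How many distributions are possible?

Without the upper bounds there are C(15,3) = 455 ways to split 12 among 4 bowls.
Subtract solutions that violate a single cap (substitute x_i' = x_i − (cap_i+1)): x_1 ≥ 4 gives C(11,3) = 165; x_2 ≥ 7 gives C(8,3) = 56; x_3 ≥ 8 gives C(7,3) = 35; x_4 ≥ 7 gives C(8,3) = 56. Together 312.
Add back pairs where two caps are both exceeded: 4 + 1 + 4 + 0 + 0 + 0 = 9.
By inclusion–exclusion the count is 455 − 312 + 9 = 152.

152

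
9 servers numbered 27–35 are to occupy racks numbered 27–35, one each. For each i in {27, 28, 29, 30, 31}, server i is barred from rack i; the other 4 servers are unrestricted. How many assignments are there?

Let Aᵢ (for 27 ≤ i ≤ 31) be the placements that put server i in its forbidden rack. Any j of these fix j positions, leaving (9−j)! ways to fill the rest, and there are C(5,j) ways to pick which j.
By inclusion–exclusion, the number of valid placements is Σ_{j=0}^{5} (−1)^j C(5,j)·(9−j)!.
Computing: 362880 − 201600 + 50400 − 7200 + 600 − 24 = 205056.

205056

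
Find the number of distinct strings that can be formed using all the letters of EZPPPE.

60

EZPPPE has 6 letters with E appearing twice and P appearing 3 times.
The number of distinct arrangements is 6!/(3!·2!) = 720/12 = 60.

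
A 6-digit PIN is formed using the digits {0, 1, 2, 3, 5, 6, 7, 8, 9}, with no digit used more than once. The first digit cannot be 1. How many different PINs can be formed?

53760

The first digit has 9−1 = 8 choices (anything except 1).
The remaining 5 digits are filled from the other 8 symbols without repetition: 8 × 7 × 6 × 5 × 4 = 6720.
Total: 8 × 6720 = 53760.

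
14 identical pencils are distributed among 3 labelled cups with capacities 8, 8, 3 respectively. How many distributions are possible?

By stars and bars, unrestricted non-negative solutions to x_1+…+x_3 = 14 number C(14+2,2) = 120.
Subtract solutions that violate a single cap (substitute x_i' = x_i − (cap_i+1)): x_1 ≥ 9 gives C(7,2) = 21; x_2 ≥ 9 gives C(7,2) = 21; x_3 ≥ 4 gives C(12,2) = 66. Together 108.
Add back pairs where two caps are both exceeded: 0 + 3 + 3 = 6.
By inclusion–exclusion the count is 120 − 108 + 6 = 18.

18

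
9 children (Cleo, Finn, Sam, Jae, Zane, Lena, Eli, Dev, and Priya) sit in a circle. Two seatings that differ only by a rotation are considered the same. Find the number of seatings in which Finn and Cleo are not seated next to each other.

30240

All circular seatings of 9 people number (8)! = 40320.
Seatings with Finn beside Cleo: treat them as a block with 2 internal orders, giving 2 × (7)! = 10080.
Subtracting, 40320 − 10080 = 30240.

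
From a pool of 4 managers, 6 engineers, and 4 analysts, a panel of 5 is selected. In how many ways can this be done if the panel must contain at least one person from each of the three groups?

1448

Total 5-person selections from all 14: C(14,5) = 2002.
Selections missing a whole group: no managers → C(10,5) = 252; no engineers → C(8,5) = 56; no analysts → C(10,5) = 252.
Add back selections omitting two groups (i.e. drawn from a single group): C(4,5) + C(6,5) + C(4,5) = 6.
By inclusion–exclusion: 2002 − 560 + 6 = 1448.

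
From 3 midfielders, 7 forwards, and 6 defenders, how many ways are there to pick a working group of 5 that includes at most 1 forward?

1008

Split by how many forwards are chosen (0 through 1).
Sum: C(7,0)·C(9,5) + C(7,1)·C(9,4) = 126 + 882 = 1008.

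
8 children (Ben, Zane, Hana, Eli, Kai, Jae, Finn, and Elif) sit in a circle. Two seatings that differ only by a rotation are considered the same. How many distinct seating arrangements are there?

5040

Around a circle, 8 distinct people have 8!/8 = (7)! = 5040 rotationally distinct seatings.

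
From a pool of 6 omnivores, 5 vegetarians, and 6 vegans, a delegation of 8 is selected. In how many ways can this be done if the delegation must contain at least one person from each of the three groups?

23485

Total 8-person selections from all 17: C(17,8) = 24310.
Subtract selections that omit an entire group: no omnivores → C(11,8) = 165; no vegetarians → C(12,8) = 495; no vegans → C(11,8) = 165.
Add back selections omitting two groups (i.e. drawn from a single group): C(6,8) + C(5,8) + C(6,8) = 0.
By inclusion–exclusion: 24310 − 825 + 0 = 23485.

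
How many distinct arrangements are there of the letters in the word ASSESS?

Letter multiplicities in ASSESS: A×1, E×1, S×4.
So there are 6! / (4!) = 30 distinguishable arrangements.

30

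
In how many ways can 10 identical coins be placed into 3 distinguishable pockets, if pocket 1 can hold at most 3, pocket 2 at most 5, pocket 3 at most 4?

6

By stars and bars, unrestricted non-negative solutions to x_1+…+x_3 = 10 number C(10+2,2) = 66.
Subtract solutions that violate a single cap (substitute x_i' = x_i − (cap_i+1)): x_1 ≥ 4 gives C(8,2) = 28; x_2 ≥ 6 gives C(6,2) = 15; x_3 ≥ 5 gives C(7,2) = 21. Together 64.
Add back pairs where two caps are both exceeded: 1 + 3 + 0 = 4.
By inclusion–exclusion the count is 66 − 64 + 4 = 6.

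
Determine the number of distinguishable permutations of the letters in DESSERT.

1260

Letter multiplicities in DESSERT: D×1, E×2, R×1, S×2, T×1.
So there are 7! / (2!·2!) = 1260 distinguishable arrangements.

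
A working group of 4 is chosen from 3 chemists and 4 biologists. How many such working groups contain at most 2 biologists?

Split by how many biologists are chosen (0 through 2).
Sum: C(4,0)·C(3,4) + C(4,1)·C(3,3) + C(4,2)·C(3,2) = 0 + 4 + 18 = 22.

22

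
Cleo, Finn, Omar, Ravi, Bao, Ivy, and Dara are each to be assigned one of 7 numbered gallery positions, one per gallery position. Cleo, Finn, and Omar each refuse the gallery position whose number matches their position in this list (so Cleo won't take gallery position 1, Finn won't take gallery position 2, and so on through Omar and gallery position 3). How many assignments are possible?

Let Aᵢ (for i ∈ {1, 2, 3}) be the placements that put person i in their forbidden gallery position. Any j of these fix j positions, leaving (7−j)! ways to fill the rest, and there are C(3,j) ways to pick which j.
By inclusion–exclusion, the number of valid placements is Σ_{j=0}^{3} (−1)^j C(3,j)·(7−j)!.
Computing: 5040 − 2160 + 360 − 24 = 3216.

3216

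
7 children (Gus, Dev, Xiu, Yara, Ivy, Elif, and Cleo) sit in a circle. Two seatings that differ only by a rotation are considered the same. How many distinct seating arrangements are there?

720

Seat Gus anywhere (absorbing the rotational symmetry), then permute the other 6: (6)! = 720.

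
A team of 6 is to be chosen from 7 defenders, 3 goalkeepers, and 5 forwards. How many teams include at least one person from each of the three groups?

Total 6-person selections from all 15: C(15,6) = 5005.
Selections missing a whole group: no defenders → C(8,6) = 28; no goalkeepers → C(12,6) = 924; no forwards → C(10,6) = 210.
Add back selections omitting two groups (i.e. drawn from a single group): C(7,6) + C(3,6) + C(5,6) = 7.
By inclusion–exclusion: 5005 − 1162 + 7 = 3850.

3850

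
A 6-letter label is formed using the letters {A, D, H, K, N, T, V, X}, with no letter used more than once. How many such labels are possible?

20160

Choose and order 6 of the 8 symbols: the first letter has 8 options, the next 7, and so on down to 3.
That product is 8 × 7 × 6 × 5 × 4 × 3 = 20160.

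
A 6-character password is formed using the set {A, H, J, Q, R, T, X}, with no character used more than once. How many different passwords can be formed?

Choose and order 6 of the 7 symbols: the first character has 7 options, the next 6, and so on down to 2.
7 × 6 × 5 × 4 × 3 × 2 = 5040.

5040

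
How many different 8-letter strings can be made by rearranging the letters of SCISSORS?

SCISSORS has 8 letters with S appearing 4 times.
So there are 8! / (4!) = 1680 distinguishable arrangements.

1680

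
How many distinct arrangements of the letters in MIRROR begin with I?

20

Fix I in the first position and arrange the remaining 5 letters.
Those 5 letters have R appearing 3 times, giving (5)!/(3!) = 20.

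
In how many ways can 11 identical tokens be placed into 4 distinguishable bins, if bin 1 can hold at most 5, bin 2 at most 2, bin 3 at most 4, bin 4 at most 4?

31

By stars and bars, unrestricted non-negative solutions to x_1+…+x_4 = 11 number C(11+3,3) = 364.
Subtract solutions that violate a single cap (substitute x_i' = x_i − (cap_i+1)): x_1 ≥ 6 gives C(8,3) = 56; x_2 ≥ 3 gives C(11,3) = 165; x_3 ≥ 5 gives C(9,3) = 84; x_4 ≥ 5 gives C(9,3) = 84. Together 389.
Add back pairs where two caps are both exceeded: 10 + 1 + 1 + 20 + 20 + 4 = 56.
By inclusion–exclusion the count is 364 − 389 + 56 = 31.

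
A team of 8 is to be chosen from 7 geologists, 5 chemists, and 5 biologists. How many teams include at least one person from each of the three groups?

23275

Unrestricted: C(17,8) = 24310 ways to pick any 8 of the 17.
Selections missing a whole group: no geologists → C(10,8) = 45; no chemists → C(12,8) = 495; no biologists → C(12,8) = 495.
Add back selections omitting two groups (i.e. drawn from a single group): C(7,8) + C(5,8) + C(5,8) = 0.
By inclusion–exclusion: 24310 − 1035 + 0 = 23275.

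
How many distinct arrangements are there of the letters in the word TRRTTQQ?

210

TRRTTQQ has 7 letters with Q appearing twice, R appearing twice, and T appearing 3 times.
Dividing 7! = 5040 by 3!·2!·2! = 24 for the repeated letters gives 210.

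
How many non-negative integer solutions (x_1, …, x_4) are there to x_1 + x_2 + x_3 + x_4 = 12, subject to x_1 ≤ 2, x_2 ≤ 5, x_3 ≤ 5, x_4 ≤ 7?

77

Without the upper bounds there are C(15,3) = 455 ways to split 12 among 4 variables.
Subtract solutions that violate a single cap (substitute x_i' = x_i − (cap_i+1)): x_1 ≥ 3 gives C(12,3) = 220; x_2 ≥ 6 gives C(9,3) = 84; x_3 ≥ 6 gives C(9,3) = 84; x_4 ≥ 8 gives C(7,3) = 35. Together 423.
Add back pairs where two caps are both exceeded: 20 + 20 + 4 + 1 + 0 + 0 = 45.
By inclusion–exclusion the count is 455 − 423 + 45 = 77.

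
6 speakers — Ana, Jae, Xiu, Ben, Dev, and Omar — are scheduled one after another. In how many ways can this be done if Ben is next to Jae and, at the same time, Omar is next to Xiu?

Treat {Ben,Jae} as one block (2 orders) and {Omar,Xiu} as another (2 orders).
That leaves 4 units to arrange: 2 × 2 × 4! = 4 × 24 = 96.

96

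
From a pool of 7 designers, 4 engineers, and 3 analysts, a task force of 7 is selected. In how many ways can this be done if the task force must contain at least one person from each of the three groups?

2982

With no constraint there are C(14,7) = 3432 possible selections.
Selections missing a whole group: no designers → C(7,7) = 1; no engineers → C(10,7) = 120; no analysts → C(11,7) = 330.
Add back selections omitting two groups (i.e. drawn from a single group): C(7,7) + C(4,7) + C(3,7) = 1.
By inclusion–exclusion: 3432 − 451 + 1 = 2982.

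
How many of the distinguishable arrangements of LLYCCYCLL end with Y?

280

With the last slot taken by Y, it remains to arrange the other 8 letters (LLCCYCLL).
Those 8 letters have C appearing 3 times and L appearing 4 times, giving (8)!/(4!·3!) = 280.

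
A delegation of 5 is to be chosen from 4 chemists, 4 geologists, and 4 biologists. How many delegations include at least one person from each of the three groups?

With no constraint there are C(12,5) = 792 possible selections.
Selections missing a whole group: no chemists → C(8,5) = 56; no geologists → C(8,5) = 56; no biologists → C(8,5) = 56.
Add back selections omitting two groups (i.e. drawn from a single group): C(4,5) + C(4,5) + C(4,5) = 0.
By inclusion–exclusion: 792 − 168 + 0 = 624.

624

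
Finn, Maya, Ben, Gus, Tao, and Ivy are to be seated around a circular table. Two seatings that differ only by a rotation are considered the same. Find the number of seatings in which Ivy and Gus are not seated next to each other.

72

All circular seatings of 6 people number (5)! = 120.
Seatings with Ivy beside Gus: treat them as a block with 2 internal orders, giving 2 × (4)! = 48.
Subtracting, 120 − 48 = 72.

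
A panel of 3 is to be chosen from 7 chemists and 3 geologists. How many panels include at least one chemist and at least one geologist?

With no constraint there are C(10,3) = 120 possible selections.
Subtract selections that omit an entire group: no chemists → C(3,3) = 1; no geologists → C(7,3) = 35.
Both groups omitted at once is impossible, so 120 − 36 = 84.

84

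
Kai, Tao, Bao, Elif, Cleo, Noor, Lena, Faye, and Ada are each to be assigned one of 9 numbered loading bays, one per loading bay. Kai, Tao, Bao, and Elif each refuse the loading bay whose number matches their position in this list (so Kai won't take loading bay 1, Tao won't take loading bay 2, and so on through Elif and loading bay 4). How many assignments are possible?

229080

Let Aᵢ (for 1 ≤ i ≤ 4) be the placements that put person i in their forbidden loading bay. Any j of these fix j positions, leaving (9−j)! ways to fill the rest, and there are C(4,j) ways to pick which j.
By inclusion–exclusion, the number of valid placements is Σ_{j=0}^{4} (−1)^j C(4,j)·(9−j)!.
Computing: 362880 − 161280 + 30240 − 2880 + 120 = 229080.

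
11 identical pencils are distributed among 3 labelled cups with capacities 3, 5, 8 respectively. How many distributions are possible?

Without the upper bounds there are C(13,2) = 78 ways to split 11 among 3 cups.
Subtract solutions that violate a single cap (substitute x_i' = x_i − (cap_i+1)): x_1 ≥ 4 gives C(9,2) = 36; x_2 ≥ 6 gives C(7,2) = 21; x_3 ≥ 9 gives C(4,2) = 6. Together 63.
Add back pairs where two caps are both exceeded: 3 + 0 + 0 = 3.
By inclusion–exclusion the count is 78 − 63 + 3 = 18.

18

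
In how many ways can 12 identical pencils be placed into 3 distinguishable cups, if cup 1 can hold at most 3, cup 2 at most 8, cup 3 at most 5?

14

By stars and bars, unrestricted non-negative solutions to x_1+…+x_3 = 12 number C(12+2,2) = 91.
Subtract solutions that violate a single cap (substitute x_i' = x_i − (cap_i+1)): x_1 ≥ 4 gives C(10,2) = 45; x_2 ≥ 9 gives C(5,2) = 10; x_3 ≥ 6 gives C(8,2) = 28. Together 83.
Add back pairs where two caps are both exceeded: 0 + 6 + 0 = 6.
By inclusion–exclusion the count is 91 − 83 + 6 = 14.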